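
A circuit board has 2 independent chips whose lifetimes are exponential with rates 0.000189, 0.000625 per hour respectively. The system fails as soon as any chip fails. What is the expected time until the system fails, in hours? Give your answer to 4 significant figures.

1229

The time to first failure is exponential with rate Σλ = 0.000189 + 0.000625 = 0.000814.
E[min] = 1/Σλ = 1/0.000814 = 1228.5 hours.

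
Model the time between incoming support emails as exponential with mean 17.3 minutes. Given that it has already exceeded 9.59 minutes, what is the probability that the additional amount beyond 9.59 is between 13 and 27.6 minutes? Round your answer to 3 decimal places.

0.269

The rate is λ = 1/17.3 = 0.0578035 per minute.
Memoryless: the residual past 9.59 is again Exp(λ).
P(13 < residual < 27.6) = e^(−λ·13) − e^(−λ·27.6) = 0.47168 − 0.20283 ≈ 0.269.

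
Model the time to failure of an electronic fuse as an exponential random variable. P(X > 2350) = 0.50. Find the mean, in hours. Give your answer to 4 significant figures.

e^(−λ·2350) = 0.50 ⇒ λ = −ln(0.50)/2350 = 0.000294956.
Mean = 1/λ = 3390.33 hours.

3390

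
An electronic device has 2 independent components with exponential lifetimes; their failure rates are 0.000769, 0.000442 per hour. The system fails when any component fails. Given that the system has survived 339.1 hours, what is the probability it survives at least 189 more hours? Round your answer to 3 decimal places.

Time to first failure ~ Exp(Σλ) with Σλ = 0.001211.
By memorylessness, P(T > 339.1+189 | T > 339.1) = P(T > 189) = e^(−0.001211·189) ≈ 0.795.

0.795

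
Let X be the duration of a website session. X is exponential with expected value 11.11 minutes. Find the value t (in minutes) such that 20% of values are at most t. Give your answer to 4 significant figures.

The rate is λ = 1/11.11 = 0.090009 per minute.
Set 1 − e^(−λt) = 0.2, so t = −ln(0.8)/λ = 0.22314/0.090009 ≈ 2.47912 minutes.

2.479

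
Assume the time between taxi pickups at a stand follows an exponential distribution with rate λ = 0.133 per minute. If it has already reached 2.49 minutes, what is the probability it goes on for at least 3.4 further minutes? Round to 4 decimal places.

0.6362

The exponential is memoryless, so the remaining time is again Exp(λ): the condition X > 2.49 is irrelevant.
P(X > 3.4) = e^(−0.4522) ≈ 0.6362.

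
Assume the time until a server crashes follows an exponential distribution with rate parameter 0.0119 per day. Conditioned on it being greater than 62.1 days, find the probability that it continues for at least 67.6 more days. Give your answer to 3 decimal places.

P(X > s+t | X > s) = e^(−λ(s+t))/e^(−λs) = e^(−λt), independent of s = 62.1.
P(X > 67.6) = e^(−0.80444) ≈ 0.447.

0.447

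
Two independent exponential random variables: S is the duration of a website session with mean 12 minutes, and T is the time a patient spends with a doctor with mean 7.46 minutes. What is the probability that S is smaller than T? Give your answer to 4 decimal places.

0.3834

λ_1 = 1/12 = 0.0833333, λ_2 = 1/7.46 = 0.134048.
For independent exponentials, P(S < T) = λ_1/(λ_1+λ_2) = 0.0833333/0.217382 ≈ 0.3834.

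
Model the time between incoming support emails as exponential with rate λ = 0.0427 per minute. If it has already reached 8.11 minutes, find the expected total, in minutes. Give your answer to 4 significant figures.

31.53

By memorylessness, E[X | X > 8.11] = 8.11 + 1/λ = 8.11 + 23.4192 = 31.5292 minutes.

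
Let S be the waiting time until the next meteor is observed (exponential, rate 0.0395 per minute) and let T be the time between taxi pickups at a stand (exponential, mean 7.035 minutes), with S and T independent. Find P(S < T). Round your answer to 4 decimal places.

λ_1 = 0.0395, λ_2 = 1/7.035 = 0.142146.
For independent exponentials, P(S < T) = λ_1/(λ_1+λ_2) = 0.0395/0.181646 ≈ 0.2175.

0.2175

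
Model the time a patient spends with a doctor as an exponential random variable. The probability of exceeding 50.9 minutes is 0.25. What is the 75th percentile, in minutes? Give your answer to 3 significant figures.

50.9

e^(−λ·50.9) = 0.25 ⇒ λ = −ln(0.25)/50.9 = 0.0272356.
75th percentile: 1 − e^(−λt) = 0.75, t = −ln(0.25)/λ = 50.9 minutes.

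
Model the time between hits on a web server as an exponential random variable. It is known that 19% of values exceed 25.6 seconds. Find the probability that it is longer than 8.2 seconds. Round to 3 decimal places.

0.587

e^(−λ·25.6) = 0.19 ⇒ λ = −ln(0.19)/25.6 = 0.0648723.
P(X > 8.2) = e^(−0.0648723·8.2) = e^(−0.53195) ≈ 0.587.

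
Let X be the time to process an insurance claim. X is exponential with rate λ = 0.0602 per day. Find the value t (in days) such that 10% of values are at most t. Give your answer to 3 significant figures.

1.75

Set 1 − e^(−λt) = 0.1, so t = −ln(0.9)/λ = 0.10536/0.0602 ≈ 1.75017 days.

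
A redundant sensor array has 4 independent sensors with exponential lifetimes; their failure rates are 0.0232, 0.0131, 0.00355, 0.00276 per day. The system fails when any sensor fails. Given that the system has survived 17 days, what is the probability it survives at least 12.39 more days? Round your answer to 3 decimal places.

0.590

Time to first failure ~ Exp(Σλ) with Σλ = 0.04261.
By memorylessness, P(T > 17+12.39 | T > 17) = P(T > 12.39) = e^(−0.04261·12.39) ≈ 0.590.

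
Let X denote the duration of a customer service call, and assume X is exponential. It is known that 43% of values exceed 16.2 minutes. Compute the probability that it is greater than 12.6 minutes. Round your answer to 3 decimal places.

e^(−λ·16.2) = 0.43 ⇒ λ = −ln(0.43)/16.2 = 0.0520969.
P(X > 12.6) = e^(−0.0520969·12.6) = e^(−0.65642) ≈ 0.519.

0.519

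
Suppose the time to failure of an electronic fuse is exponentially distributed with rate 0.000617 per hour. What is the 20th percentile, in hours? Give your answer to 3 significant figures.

362

Set 1 − e^(−λt) = 0.2, so t = −ln(0.8)/λ = 0.22314/0.000617 ≈ 361.659 hours.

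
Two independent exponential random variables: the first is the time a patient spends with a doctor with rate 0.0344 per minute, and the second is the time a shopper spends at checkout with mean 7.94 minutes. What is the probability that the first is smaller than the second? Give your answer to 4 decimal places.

0.2145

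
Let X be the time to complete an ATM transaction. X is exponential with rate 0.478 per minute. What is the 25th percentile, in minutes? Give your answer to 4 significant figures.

Set 1 − e^(−λt) = 0.25, so t = −ln(0.75)/λ = 0.28768/0.478 ≈ 0.601845 minutes.

0.6018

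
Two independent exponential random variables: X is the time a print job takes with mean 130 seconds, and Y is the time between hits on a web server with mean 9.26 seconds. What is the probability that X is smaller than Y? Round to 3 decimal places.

0.066

λ_1 = 1/130 = 0.00769231, λ_2 = 1/9.26 = 0.107991.
For independent exponentials, P(X < Y) = λ_1/(λ_1+λ_2) = 0.00769231/0.115684 ≈ 0.066.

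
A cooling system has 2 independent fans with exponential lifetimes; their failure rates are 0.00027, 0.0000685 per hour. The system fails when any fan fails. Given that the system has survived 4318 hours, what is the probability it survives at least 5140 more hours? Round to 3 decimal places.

0.176

Time to first failure ~ Exp(Σλ) with Σλ = 0.0003385.
By memorylessness, P(T > 4318+5140 | T > 4318) = P(T > 5140) = e^(−0.0003385·5140) ≈ 0.176.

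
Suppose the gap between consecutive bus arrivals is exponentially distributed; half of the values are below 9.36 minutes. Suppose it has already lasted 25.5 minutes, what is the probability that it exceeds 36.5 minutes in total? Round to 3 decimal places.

For an exponential, median = ln(2)/λ, so λ = ln 2 / 9.36 = 0.0740542 per minute.
The exponential is memoryless, so the remaining time is again Exp(λ): the condition X > 25.5 is irrelevant.
P(X > 11) = e^(−0.8146) ≈ 0.443.

0.443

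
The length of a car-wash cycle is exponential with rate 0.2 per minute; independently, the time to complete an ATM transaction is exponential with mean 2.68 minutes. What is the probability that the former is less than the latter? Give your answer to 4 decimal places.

λ_1 = 0.2, λ_2 = 1/2.68 = 0.373134.
For independent exponentials, P(the former < the latter) = λ_1/(λ_1+λ_2) = 0.2/0.573134 ≈ 0.3490.

0.3490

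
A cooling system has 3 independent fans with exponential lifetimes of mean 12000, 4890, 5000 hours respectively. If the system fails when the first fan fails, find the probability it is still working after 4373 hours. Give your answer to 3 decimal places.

The first failure time is exponential with rate Σλ_i = 1/12000 + 1/4890 + 1/5000 = 0.000487832 per hour.
P(min > 4373) = e^(−0.000487832·4373) = e^(−2.1333) ≈ 0.118.

0.118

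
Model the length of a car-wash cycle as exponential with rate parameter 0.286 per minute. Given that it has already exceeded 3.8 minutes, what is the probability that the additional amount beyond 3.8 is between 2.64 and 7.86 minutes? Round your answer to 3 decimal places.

Memoryless: the residual past 3.8 is again Exp(λ).
P(2.64 < residual < 7.86) = e^(−λ·2.64) − e^(−λ·7.86) = 0.46999 − 0.10561 ≈ 0.364.

0.364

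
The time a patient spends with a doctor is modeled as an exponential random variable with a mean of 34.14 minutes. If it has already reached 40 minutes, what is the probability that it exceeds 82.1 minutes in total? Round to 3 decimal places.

The rate is λ = 1/34.14 = 0.0292912 per minute.
By the memoryless property, P(X > 40+42.1 | X > 40) = P(X > 42.1).
P(X > 42.1) = e^(−1.2332) ≈ 0.291.

0.291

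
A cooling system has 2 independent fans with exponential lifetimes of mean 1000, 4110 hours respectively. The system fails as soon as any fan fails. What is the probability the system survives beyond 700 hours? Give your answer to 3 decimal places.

0.419

The first failure time is exponential with rate Σλ_i = 1/1000 + 1/4110 = 0.00124331 per hour.
P(min > 700) = e^(−0.00124331·700) = e^(−0.87032) ≈ 0.419.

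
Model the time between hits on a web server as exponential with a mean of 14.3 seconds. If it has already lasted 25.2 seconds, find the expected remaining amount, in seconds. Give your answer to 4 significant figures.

14.30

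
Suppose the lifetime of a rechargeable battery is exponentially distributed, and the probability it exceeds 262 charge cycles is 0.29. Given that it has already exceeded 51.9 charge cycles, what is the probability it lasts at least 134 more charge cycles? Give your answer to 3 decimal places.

From e^(−λ·262) = 0.29, λ = −ln(0.29)/262 = 0.00472471.
Memoryless: P(X > 51.9+134 | X > 51.9) = P(X > 134) = e^(−0.00472471·134) ≈ 0.531.

0.531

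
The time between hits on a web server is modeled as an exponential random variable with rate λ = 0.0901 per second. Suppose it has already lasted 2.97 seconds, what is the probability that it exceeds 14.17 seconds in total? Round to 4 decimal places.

0.3645

P(X > s+t | X > s) = e^(−λ(s+t))/e^(−λs) = e^(−λt), independent of s = 2.97.
P(X > 11.2) = e^(−1.0091) ≈ 0.3645.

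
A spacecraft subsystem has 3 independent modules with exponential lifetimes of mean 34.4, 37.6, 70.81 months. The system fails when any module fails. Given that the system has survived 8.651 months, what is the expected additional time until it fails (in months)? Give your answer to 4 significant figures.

First-failure rate Σλ = 1/34.4 + 1/37.6 + 1/70.81 = 0.0697878.
By memorylessness the expected residual is 1/Σλ = 14.3291 months, regardless of the 8.651 already elapsed.

14.33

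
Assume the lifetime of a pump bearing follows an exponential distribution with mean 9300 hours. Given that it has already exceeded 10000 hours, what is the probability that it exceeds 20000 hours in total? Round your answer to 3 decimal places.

The rate is λ = 1/9300 = 0.000107527 per hour.
The exponential is memoryless, so the remaining time is again Exp(λ): the condition X > 10000 is irrelevant.
P(X > 10000) = e^(−1.0753) ≈ 0.341.

0.341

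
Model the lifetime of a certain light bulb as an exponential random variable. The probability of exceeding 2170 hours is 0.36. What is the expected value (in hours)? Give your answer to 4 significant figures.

2124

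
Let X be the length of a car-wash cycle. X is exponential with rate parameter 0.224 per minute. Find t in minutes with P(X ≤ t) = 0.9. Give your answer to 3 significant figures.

Set 1 − e^(−λt) = 0.9, so t = −ln(0.1)/λ = 2.3026/0.224 ≈ 10.2794 minutes.

10.3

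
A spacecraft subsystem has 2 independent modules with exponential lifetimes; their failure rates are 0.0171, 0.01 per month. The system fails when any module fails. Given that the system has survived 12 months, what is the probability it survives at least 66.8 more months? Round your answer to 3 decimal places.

Time to first failure ~ Exp(Σλ) with Σλ = 0.0271.
By memorylessness, P(T > 12+66.8 | T > 12) = P(T > 66.8) = e^(−0.0271·66.8) ≈ 0.164.

0.164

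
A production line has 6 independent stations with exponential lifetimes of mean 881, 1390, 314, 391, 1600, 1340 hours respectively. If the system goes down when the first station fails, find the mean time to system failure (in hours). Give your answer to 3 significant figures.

112

The first failure time is exponential with rate Σλ_i = 1/881 + 1/1390 + 1/314 + 1/391 + 1/1600 + 1/1340 = 0.00896803 per hour.
E[min] = 1/Σλ = 1/0.00896803 = 111.507 hours.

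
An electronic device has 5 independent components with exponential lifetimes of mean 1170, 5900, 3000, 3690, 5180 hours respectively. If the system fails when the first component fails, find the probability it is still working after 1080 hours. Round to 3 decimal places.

The first failure time is exponential with rate Σλ_i = 1/1170 + 1/5900 + 1/3000 + 1/3690 + 1/5180 = 0.00182158 per hour.
P(min > 1080) = e^(−0.00182158·1080) = e^(−1.9673) ≈ 0.140.

0.140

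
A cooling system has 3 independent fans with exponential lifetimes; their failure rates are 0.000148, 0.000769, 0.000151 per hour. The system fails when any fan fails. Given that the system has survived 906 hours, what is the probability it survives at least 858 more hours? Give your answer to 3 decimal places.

Time to first failure ~ Exp(Σλ) with Σλ = 0.001068.
By memorylessness, P(T > 906+858 | T > 906) = P(T > 858) = e^(−0.001068·858) ≈ 0.400.

0.400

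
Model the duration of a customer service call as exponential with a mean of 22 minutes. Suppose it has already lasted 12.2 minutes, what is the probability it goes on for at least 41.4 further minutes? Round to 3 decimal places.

0.152

The rate is λ = 1/22 = 0.0454545 per minute.
P(X > s+t | X > s) = e^(−λ(s+t))/e^(−λs) = e^(−λt), independent of s = 12.2.
P(X > 41.4) = e^(−1.8818) ≈ 0.152.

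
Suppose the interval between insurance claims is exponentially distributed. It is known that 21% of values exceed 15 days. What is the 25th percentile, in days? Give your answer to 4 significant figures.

2.765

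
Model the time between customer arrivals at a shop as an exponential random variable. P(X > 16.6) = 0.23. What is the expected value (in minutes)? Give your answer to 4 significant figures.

11.30

e^(−λ·16.6) = 0.23 ⇒ λ = −ln(0.23)/16.6 = 0.0885347.
Mean = 1/λ = 11.295 minutes.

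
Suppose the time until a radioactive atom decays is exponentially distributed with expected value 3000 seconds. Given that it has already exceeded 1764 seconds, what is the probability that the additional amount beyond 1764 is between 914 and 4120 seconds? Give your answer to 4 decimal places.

0.4841

The rate is λ = 1/3000 = 0.000333333 per second.
Memoryless: the residual past 1764 is again Exp(λ).
P(914 < residual < 4120) = e^(−λ·914) − e^(−λ·4120) = 0.73737 − 0.25326 ≈ 0.4841.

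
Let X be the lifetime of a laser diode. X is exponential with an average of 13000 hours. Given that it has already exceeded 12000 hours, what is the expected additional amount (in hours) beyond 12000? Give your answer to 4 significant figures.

13000

The rate is λ = 1/13000 = 0.0000769231 per hour.
By memorylessness, the remaining amount past any threshold is again Exp(λ) with mean 1/λ = 13000 hours.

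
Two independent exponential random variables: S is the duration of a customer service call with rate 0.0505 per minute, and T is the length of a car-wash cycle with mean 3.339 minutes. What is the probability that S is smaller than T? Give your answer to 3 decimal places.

0.144

λ_1 = 0.0505, λ_2 = 1/3.339 = 0.299491.
For independent exponentials, P(S < T) = λ_1/(λ_1+λ_2) = 0.0505/0.349991 ≈ 0.144.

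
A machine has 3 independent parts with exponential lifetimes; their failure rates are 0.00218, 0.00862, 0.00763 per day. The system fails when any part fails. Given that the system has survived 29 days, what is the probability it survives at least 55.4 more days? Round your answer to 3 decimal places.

0.360

Time to first failure ~ Exp(Σλ) with Σλ = 0.01843.
By memorylessness, P(T > 29+55.4 | T > 29) = P(T > 55.4) = e^(−0.01843·55.4) ≈ 0.360.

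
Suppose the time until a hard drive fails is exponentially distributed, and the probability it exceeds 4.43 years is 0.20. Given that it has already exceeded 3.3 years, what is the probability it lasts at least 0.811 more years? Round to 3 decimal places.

0.745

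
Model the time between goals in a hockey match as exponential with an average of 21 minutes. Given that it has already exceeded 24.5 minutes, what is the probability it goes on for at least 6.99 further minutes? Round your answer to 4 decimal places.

The rate is λ = 1/21 = 0.047619 per minute.
The exponential is memoryless, so the remaining time is again Exp(λ): the condition X > 24.5 is irrelevant.
P(X > 6.99) = e^(−0.33286) ≈ 0.7169.

0.7169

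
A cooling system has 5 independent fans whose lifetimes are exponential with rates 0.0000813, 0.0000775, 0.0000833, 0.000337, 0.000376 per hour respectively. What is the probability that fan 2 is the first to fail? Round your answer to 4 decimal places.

0.0811

The time to first failure is exponential with rate Σλ = 0.0000813 + 0.0000775 + 0.0000833 + 0.000337 + 0.000376 = 0.0009551.
P(fan 2 first) = λ_2/Σλ = 0.0000775/0.0009551 ≈ 0.0811.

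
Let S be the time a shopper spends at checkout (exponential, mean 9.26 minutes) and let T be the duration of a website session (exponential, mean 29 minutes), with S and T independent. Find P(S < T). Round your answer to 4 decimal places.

λ_1 = 1/9.26 = 0.107991, λ_2 = 1/29 = 0.0344828.
For independent exponentials, P(S < T) = λ_1/(λ_1+λ_2) = 0.107991/0.142474 ≈ 0.7580.

0.7580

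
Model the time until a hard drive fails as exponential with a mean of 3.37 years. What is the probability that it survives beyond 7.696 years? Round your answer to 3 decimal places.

The rate is λ = 1/3.37 = 0.296736 per year.
P(X > 7.696) = e^(−λ·7.696) = e^(−2.2837) ≈ 0.102.

0.102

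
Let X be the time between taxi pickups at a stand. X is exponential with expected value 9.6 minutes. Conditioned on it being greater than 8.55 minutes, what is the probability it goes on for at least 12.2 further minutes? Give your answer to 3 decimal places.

The rate is λ = 1/9.6 = 0.104167 per minute.
By the memoryless property, P(X > 8.55+12.2 | X > 8.55) = P(X > 12.2).
P(X > 12.2) = e^(−1.2708) ≈ 0.281.

0.281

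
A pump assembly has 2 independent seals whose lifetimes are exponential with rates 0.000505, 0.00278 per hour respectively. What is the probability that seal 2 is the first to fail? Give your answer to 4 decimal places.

The time to first failure is exponential with rate Σλ = 0.000505 + 0.00278 = 0.003285.
P(seal 2 first) = λ_2/Σλ = 0.00278/0.003285 ≈ 0.8463.

0.8463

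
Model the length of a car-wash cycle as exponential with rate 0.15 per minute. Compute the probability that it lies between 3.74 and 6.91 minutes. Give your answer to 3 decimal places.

P(3.74 < X < 6.91) = e^(−λ·3.74) − e^(−λ·6.91) = 0.57064 − 0.35469 ≈ 0.216.

0.216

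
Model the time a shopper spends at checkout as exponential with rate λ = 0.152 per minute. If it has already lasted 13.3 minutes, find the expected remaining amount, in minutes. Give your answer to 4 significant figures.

6.579

By memorylessness, the remaining amount past any threshold is again Exp(λ) with mean 1/λ = 6.57895 minutes.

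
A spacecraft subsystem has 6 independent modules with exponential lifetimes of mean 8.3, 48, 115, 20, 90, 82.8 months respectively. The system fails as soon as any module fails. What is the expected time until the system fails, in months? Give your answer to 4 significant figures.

4.480

The first failure time is exponential with rate Σλ_i = 1/8.3 + 1/48 + 1/115 + 1/20 + 1/90 + 1/82.8 = 0.223199 per month.
E[min] = 1/Σλ = 1/0.223199 = 4.4803 months.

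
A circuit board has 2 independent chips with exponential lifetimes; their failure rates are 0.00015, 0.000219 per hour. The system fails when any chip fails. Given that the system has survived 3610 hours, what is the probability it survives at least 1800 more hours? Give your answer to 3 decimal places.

Time to first failure ~ Exp(Σλ) with Σλ = 0.000369.
By memorylessness, P(T > 3610+1800 | T > 3610) = P(T > 1800) = e^(−0.000369·1800) ≈ 0.515.

0.515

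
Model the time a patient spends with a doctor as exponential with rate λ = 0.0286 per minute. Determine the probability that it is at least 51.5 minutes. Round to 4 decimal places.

P(X > 51.5) = e^(−λ·51.5) = e^(−1.4729) ≈ 0.2293.

0.2293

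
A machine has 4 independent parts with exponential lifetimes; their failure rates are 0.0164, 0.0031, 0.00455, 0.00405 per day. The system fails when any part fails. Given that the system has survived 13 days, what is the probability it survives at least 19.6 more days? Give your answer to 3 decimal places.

0.577

Time to first failure ~ Exp(Σλ) with Σλ = 0.0281.
By memorylessness, P(T > 13+19.6 | T > 13) = P(T > 19.6) = e^(−0.0281·19.6) ≈ 0.577.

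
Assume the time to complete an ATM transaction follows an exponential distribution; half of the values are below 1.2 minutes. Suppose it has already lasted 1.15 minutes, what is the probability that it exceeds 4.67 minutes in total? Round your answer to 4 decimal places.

For an exponential, median = ln(2)/λ, so λ = ln 2 / 1.2 = 0.577623 per minute.
By the memoryless property, P(X > 1.15+3.52 | X > 1.15) = P(X > 3.52).
P(X > 3.52) = e^(−2.0332) ≈ 0.1309.

0.1309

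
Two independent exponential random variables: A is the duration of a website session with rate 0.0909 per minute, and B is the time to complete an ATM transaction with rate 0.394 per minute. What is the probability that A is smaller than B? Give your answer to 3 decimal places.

λ_1 = 0.0909, λ_2 = 0.394.
For independent exponentials, P(A < B) = λ_1/(λ_1+λ_2) = 0.0909/0.4849 ≈ 0.187.

0.187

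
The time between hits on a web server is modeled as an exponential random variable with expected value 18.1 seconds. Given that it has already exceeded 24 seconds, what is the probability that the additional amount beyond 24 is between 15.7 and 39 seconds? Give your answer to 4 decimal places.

The rate is λ = 1/18.1 = 0.0552486 per second.
Memoryless: the residual past 24 is again Exp(λ).
P(15.7 < residual < 39) = e^(−λ·15.7) − e^(−λ·39) = 0.42004 − 0.11594 ≈ 0.3041.

0.3041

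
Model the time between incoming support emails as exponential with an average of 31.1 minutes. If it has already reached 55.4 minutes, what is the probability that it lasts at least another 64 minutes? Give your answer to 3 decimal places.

The rate is λ = 1/31.1 = 0.0321543 per minute.
The exponential is memoryless, so the remaining time is again Exp(λ): the condition X > 55.4 is irrelevant.
P(X > 64) = e^(−2.0579) ≈ 0.128.

0.128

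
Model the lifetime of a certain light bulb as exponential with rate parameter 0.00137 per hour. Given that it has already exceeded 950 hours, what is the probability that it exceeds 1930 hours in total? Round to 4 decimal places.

By the memoryless property, P(X > 950+980 | X > 950) = P(X > 980).
P(X > 980) = e^(−1.3426) ≈ 0.2612.

0.2612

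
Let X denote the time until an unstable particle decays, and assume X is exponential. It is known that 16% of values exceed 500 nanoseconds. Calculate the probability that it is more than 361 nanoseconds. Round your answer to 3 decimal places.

e^(−λ·500) = 0.16 ⇒ λ = −ln(0.16)/500 = 0.00366516.
P(X > 361) = e^(−0.00366516·361) = e^(−1.3231) ≈ 0.266.

0.266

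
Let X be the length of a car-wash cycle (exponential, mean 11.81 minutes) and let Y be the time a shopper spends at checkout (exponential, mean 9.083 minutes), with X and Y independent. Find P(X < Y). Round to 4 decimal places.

0.4347

λ_1 = 1/11.81 = 0.084674, λ_2 = 1/9.083 = 0.110096.
For independent exponentials, P(X < Y) = λ_1/(λ_1+λ_2) = 0.084674/0.19477 ≈ 0.4347.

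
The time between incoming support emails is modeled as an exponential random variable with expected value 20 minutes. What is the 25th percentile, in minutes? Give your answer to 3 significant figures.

5.75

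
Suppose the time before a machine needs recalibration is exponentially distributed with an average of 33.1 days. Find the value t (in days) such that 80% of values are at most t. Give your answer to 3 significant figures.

The rate is λ = 1/33.1 = 0.0302115 per day.
Set 1 − e^(−λt) = 0.8, so t = −ln(0.2)/λ = 1.6094/0.0302115 ≈ 53.2724 days.

53.3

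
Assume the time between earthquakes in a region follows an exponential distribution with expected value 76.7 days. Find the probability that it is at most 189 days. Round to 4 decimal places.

The rate is λ = 1/76.7 = 0.0130378 per day.
P(X ≤ 189) = 1 − e^(−λ·189) = 1 − e^(−2.4641) ≈ 0.9149.

0.9149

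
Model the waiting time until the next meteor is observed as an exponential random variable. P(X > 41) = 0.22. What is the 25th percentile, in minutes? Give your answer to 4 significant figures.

e^(−λ·41) = 0.22 ⇒ λ = −ln(0.22)/41 = 0.0369299.
25th percentile: 1 − e^(−λt) = 0.25, t = −ln(0.75)/λ = 7.78994 minutes.

7.790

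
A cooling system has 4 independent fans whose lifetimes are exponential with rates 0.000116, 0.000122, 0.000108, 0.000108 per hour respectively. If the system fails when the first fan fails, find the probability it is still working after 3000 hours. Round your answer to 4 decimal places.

0.2561

The time to first failure is exponential with rate Σλ = 0.000116 + 0.000122 + 0.000108 + 0.000108 = 0.000454.
P(min > 3000) = e^(−0.000454·3000) = e^(−1.362) ≈ 0.2561.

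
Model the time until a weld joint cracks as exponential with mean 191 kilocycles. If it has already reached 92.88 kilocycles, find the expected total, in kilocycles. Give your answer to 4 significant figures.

The rate is λ = 1/191 = 0.0052356 per kilocycle.
By memorylessness, E[X | X > 92.88] = 92.88 + 1/λ = 92.88 + 191 = 283.88 kilocycles.

283.9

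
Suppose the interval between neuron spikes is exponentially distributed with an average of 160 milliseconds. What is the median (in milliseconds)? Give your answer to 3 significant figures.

111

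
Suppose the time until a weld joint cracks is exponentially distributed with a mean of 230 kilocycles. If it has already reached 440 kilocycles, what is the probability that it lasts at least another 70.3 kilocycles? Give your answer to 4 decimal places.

0.7366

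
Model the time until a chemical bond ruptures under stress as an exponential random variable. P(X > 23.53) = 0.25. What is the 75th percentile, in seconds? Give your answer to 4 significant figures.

23.53

e^(−λ·23.53) = 0.25 ⇒ λ = −ln(0.25)/23.53 = 0.058916.
75th percentile: 1 − e^(−λt) = 0.75, t = −ln(0.25)/λ = 23.53 seconds.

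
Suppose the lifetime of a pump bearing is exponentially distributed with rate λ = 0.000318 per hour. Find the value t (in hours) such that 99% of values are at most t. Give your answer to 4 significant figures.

14480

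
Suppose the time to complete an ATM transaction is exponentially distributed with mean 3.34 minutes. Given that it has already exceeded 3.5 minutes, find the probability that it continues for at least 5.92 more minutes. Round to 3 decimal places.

The rate is λ = 1/3.34 = 0.299401 per minute.
The exponential is memoryless, so the remaining time is again Exp(λ): the condition X > 3.5 is irrelevant.
P(X > 5.92) = e^(−1.7725) ≈ 0.170.

0.170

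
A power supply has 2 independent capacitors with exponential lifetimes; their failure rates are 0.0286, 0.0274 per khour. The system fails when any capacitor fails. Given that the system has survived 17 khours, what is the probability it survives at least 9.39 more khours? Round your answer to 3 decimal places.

Time to first failure ~ Exp(Σλ) with Σλ = 0.056.
By memorylessness, P(T > 17+9.39 | T > 17) = P(T > 9.39) = e^(−0.056·9.39) ≈ 0.591.

0.591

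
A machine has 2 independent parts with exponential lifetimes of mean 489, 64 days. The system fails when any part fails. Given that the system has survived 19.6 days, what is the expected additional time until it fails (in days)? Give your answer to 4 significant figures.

56.59

First-failure rate Σλ = 1/489 + 1/64 = 0.01767.
By memorylessness the expected residual is 1/Σλ = 56.5931 days, regardless of the 19.6 already elapsed.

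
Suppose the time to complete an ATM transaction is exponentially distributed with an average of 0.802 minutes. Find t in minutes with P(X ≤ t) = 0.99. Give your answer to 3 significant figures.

The rate is λ = 1/0.802 = 1.24688 per minute.
Set 1 − e^(−λt) = 0.99, so t = −ln(0.01)/λ = 4.6052/1.24688 ≈ 3.69335 minutes.

3.69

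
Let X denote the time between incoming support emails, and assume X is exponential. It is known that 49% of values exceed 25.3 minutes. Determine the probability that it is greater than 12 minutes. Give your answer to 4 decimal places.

e^(−λ·25.3) = 0.49 ⇒ λ = −ln(0.49)/25.3 = 0.0281956.
P(X > 12) = e^(−0.0281956·12) = e^(−0.33835) ≈ 0.7129.

0.7129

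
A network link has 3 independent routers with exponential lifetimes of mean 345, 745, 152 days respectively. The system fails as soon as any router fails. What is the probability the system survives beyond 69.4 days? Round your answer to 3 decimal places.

0.472

The first failure time is exponential with rate Σλ_i = 1/345 + 1/745 + 1/152 = 0.0108198 per day.
P(min > 69.4) = e^(−0.0108198·69.4) = e^(−0.75089) ≈ 0.472.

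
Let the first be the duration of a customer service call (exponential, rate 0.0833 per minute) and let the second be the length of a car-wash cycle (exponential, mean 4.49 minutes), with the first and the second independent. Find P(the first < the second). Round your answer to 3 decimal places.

λ_1 = 0.0833, λ_2 = 1/4.49 = 0.222717.
For independent exponentials, P(the first < the second) = λ_1/(λ_1+λ_2) = 0.0833/0.306017 ≈ 0.272.

0.272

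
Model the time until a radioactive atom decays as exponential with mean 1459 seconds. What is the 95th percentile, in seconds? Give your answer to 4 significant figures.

The rate is λ = 1/1459 = 0.000685401 per second.
Set 1 − e^(−λt) = 0.95, so t = −ln(0.05)/λ = 2.9957/0.000685401 ≈ 4370.77 seconds.

4371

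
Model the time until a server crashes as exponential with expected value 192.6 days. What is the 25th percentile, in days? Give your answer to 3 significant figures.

The rate is λ = 1/192.6 = 0.00519211 per day.
Set 1 − e^(−λt) = 0.25, so t = −ln(0.75)/λ = 0.28768/0.00519211 ≈ 55.4076 days.

55.4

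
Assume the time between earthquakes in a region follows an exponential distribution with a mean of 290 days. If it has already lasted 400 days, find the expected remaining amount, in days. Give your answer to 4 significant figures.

The rate is λ = 1/290 = 0.00344828 per day.
By memorylessness, the remaining amount past any threshold is again Exp(λ) with mean 1/λ = 290 days.

290.0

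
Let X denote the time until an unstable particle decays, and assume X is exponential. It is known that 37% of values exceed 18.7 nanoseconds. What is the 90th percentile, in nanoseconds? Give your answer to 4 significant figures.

43.31

e^(−λ·18.7) = 0.37 ⇒ λ = −ln(0.37)/18.7 = 0.0531686.
90th percentile: 1 − e^(−λt) = 0.9, t = −ln(0.1)/λ = 43.3073 nanoseconds.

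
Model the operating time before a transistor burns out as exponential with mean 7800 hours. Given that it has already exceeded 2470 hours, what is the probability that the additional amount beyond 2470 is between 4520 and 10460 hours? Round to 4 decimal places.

0.2986

The rate is λ = 1/7800 = 0.000128205 per hour.
Memoryless: the residual past 2470 is again Exp(λ).
P(4520 < residual < 10460) = e^(−λ·4520) − e^(−λ·10460) = 0.56019 − 0.26158 ≈ 0.2986.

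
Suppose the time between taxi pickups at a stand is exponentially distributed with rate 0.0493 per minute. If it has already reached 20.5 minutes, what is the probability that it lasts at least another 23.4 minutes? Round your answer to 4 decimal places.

By the memoryless property, P(X > 20.5+23.4 | X > 20.5) = P(X > 23.4).
P(X > 23.4) = e^(−1.1536) ≈ 0.3155.

0.3155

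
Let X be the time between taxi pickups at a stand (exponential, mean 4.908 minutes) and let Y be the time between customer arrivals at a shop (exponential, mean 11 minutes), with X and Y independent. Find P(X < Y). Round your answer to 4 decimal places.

λ_1 = 1/4.908 = 0.203749, λ_2 = 1/11 = 0.0909091.
For independent exponentials, P(X < Y) = λ_1/(λ_1+λ_2) = 0.203749/0.294658 ≈ 0.6915.

0.6915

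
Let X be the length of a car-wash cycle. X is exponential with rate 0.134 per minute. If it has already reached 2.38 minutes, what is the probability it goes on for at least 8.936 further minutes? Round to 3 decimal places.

The exponential is memoryless, so the remaining time is again Exp(λ): the condition X > 2.38 is irrelevant.
P(X > 8.936) = e^(−1.1974) ≈ 0.302.

0.302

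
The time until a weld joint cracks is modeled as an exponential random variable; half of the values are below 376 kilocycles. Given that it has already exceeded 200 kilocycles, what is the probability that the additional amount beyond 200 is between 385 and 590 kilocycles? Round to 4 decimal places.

0.1548

For an exponential, median = ln(2)/λ, so λ = ln 2 / 376 = 0.00184348 per kilocycle.
Memoryless: the residual past 200 is again Exp(λ).
P(385 < residual < 590) = e^(−λ·385) − e^(−λ·590) = 0.49177 − 0.33701 ≈ 0.1548.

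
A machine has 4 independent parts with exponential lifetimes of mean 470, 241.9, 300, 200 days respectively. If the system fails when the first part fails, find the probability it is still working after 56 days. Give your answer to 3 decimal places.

0.442

The first failure time is exponential with rate Σλ_i = 1/470 + 1/241.9 + 1/300 + 1/200 = 0.0145949 per day.
P(min > 56) = e^(−0.0145949·56) = e^(−0.81732) ≈ 0.442.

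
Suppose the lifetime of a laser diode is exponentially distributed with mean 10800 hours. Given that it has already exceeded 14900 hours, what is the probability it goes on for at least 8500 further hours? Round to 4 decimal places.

0.4552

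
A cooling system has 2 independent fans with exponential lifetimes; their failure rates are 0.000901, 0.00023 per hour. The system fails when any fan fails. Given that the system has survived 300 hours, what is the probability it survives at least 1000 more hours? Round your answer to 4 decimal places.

0.3227

Time to first failure ~ Exp(Σλ) with Σλ = 0.001131.
By memorylessness, P(T > 300+1000 | T > 300) = P(T > 1000) = e^(−0.001131·1000) ≈ 0.3227.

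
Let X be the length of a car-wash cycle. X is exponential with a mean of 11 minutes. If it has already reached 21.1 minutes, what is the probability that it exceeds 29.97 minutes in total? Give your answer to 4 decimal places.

The rate is λ = 1/11 = 0.0909091 per minute.
The exponential is memoryless, so the remaining time is again Exp(λ): the condition X > 21.1 is irrelevant.
P(X > 8.87) = e^(−0.80636) ≈ 0.4465.

0.4465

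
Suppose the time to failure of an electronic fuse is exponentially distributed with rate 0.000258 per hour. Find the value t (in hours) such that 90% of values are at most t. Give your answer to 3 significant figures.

8920

Set 1 − e^(−λt) = 0.9, so t = −ln(0.1)/λ = 2.3026/0.000258 ≈ 8924.75 hours.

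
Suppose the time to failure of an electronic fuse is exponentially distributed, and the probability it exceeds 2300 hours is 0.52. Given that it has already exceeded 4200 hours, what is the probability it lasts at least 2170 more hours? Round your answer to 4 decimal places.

From e^(−λ·2300) = 0.52, λ = −ln(0.52)/2300 = 0.000284316.
Memoryless: P(X > 4200+2170 | X > 4200) = P(X > 2170) = e^(−0.000284316·2170) ≈ 0.5396.

0.5396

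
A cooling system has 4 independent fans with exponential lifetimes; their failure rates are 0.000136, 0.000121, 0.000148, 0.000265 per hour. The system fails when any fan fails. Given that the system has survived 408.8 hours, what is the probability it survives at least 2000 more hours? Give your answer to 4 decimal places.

0.2618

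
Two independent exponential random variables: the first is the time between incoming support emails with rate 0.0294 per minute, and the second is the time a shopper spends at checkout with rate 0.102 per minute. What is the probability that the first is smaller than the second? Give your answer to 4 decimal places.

0.2237

λ_1 = 0.0294, λ_2 = 0.102.
For independent exponentials, P(the first < the second) = λ_1/(λ_1+λ_2) = 0.0294/0.1314 ≈ 0.2237.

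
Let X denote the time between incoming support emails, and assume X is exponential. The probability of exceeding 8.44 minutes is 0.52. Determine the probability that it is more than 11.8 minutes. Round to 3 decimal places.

0.401

e^(−λ·8.44) = 0.52 ⇒ λ = −ln(0.52)/8.44 = 0.0774794.
P(X > 11.8) = e^(−0.0774794·11.8) = e^(−0.91426) ≈ 0.401.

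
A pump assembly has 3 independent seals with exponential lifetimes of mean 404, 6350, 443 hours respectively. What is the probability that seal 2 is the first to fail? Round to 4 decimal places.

0.0322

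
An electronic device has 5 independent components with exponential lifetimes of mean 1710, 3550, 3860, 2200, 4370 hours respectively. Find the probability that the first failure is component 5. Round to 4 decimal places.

Rates: λ_i = 1/mean_i → 0.000584795, 0.00028169, 0.000259067, 0.000454545, 0.000228833; Σλ = 0.00180893.
P(component 5 first) = λ_5/Σλ = 0.000228833/0.00180893 ≈ 0.1265.

0.1265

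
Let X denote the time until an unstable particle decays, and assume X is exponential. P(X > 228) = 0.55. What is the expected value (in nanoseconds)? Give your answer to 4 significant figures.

e^(−λ·228) = 0.55 ⇒ λ = −ln(0.55)/228 = 0.00262209.
Mean = 1/λ = 381.375 nanoseconds.

381.4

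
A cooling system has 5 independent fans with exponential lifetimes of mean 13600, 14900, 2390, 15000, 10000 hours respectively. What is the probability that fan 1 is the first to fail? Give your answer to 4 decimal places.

0.1013

Rates: λ_i = 1/mean_i → 0.0000735294, 0.0000671141, 0.00041841, 0.0000666667, 0.0001; Σλ = 0.00072572.
P(fan 1 first) = λ_1/Σλ = 0.0000735294/0.00072572 ≈ 0.1013.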